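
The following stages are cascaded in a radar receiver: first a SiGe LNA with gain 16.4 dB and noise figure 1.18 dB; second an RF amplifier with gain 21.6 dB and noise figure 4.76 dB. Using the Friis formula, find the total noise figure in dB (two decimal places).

1.33 dB

Convert to linear (a loss of L dB is a gain of −L dB): F_i = 10^(NF_i/10), G_i = 10^(G_i,dB/10)
  Stage 1: F_1 = 10^(1.18/10) = 1.312, G_1 = 10^(16.4/10) = 43.65
  Stage 2: F_2 = 10^(4.76/10) = 2.992, G_2 = 10^(21.6/10) = 144.5
Friis cascade:
  F = 1.312 + (2.992 − 1)/43.65 = 1.358
NF = 10 log₁₀(1.358) = 1.33 dB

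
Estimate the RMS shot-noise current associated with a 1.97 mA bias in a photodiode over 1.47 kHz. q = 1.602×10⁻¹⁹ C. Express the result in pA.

I_n = √(2qI·B)
2qI·B = 2 × 1.602×10⁻¹⁹ × 1.97×10⁻³ × 1.47×10³ = 9.28×10⁻¹⁹ A²
I_n = √(9.28×10⁻¹⁹) = 9.63×10⁻¹⁰ A = 963 pA

963 pA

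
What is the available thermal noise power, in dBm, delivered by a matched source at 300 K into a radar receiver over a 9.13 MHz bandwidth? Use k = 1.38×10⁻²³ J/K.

−104.2 dBm

P_n = kTB = 1.38×10⁻²³ × 300 × 9.13×10⁶ = 3.78×10⁻¹⁴ W
In dBm: 10 log₁₀(3.78×10⁻¹⁴ / 10⁻³) = −104.2 dBm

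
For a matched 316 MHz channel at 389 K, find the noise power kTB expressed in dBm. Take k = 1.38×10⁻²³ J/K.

−87.7 dBm

P_n = kTB = 1.38×10⁻²³ × 389 × 3.16×10⁸ = 1.70×10⁻¹² W
In dBm: 10 log₁₀(1.70×10⁻¹² / 10⁻³) = −87.7 dBm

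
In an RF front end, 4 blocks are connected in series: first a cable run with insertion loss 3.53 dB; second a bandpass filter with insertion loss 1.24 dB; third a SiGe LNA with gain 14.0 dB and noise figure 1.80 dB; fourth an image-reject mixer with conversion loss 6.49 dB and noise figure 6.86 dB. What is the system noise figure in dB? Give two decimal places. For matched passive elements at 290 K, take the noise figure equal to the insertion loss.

Convert to linear (a loss of L dB is a gain of −L dB): F_i = 10^(NF_i/10), G_i = 10^(G_i,dB/10)
  Stage 1: F_1 = 10^(3.53/10) = 2.254, G_1 = 10^(−3.53/10) = 0.4436
  Stage 2: F_2 = 10^(1.24/10) = 1.330, G_2 = 10^(−1.24/10) = 0.7516
  Stage 3: F_3 = 10^(1.80/10) = 1.514, G_3 = 10^(14.0/10) = 25.12
  Stage 4: F_4 = 10^(6.86/10) = 4.853, G_4 = 10^(−6.49/10) = 0.2244
Friis cascade:
  F = 2.254 + (1.330 − 1)/0.4436 + (1.514 − 1)/0.3334 + (4.853 − 1)/8.375 = 4.999
NF = 10 log₁₀(4.999) = 6.99 dB

6.99 dB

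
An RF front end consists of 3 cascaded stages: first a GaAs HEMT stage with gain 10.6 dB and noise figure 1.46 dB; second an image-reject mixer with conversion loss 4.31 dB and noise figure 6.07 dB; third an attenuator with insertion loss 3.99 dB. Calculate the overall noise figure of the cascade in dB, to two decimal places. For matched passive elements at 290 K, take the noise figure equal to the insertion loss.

3.05 dB

Convert to linear (a loss of L dB is a gain of −L dB): F_i = 10^(NF_i/10), G_i = 10^(G_i,dB/10)
  Stage 1: F_1 = 10^(1.46/10) = 1.400, G_1 = 10^(10.6/10) = 11.48
  Stage 2: F_2 = 10^(6.07/10) = 4.046, G_2 = 10^(−4.31/10) = 0.3707
  Stage 3: F_3 = 10^(3.99/10) = 2.506, G_3 = 10^(−3.99/10) = 0.3990
Friis cascade:
  F = 1.400 + (4.046 − 1)/11.48 + (2.506 − 1)/4.256 = 2.019
NF = 10 log₁₀(2.019) = 3.05 dB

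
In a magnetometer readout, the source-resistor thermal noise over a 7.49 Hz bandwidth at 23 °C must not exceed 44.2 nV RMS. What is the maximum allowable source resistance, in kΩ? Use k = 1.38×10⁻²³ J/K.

T = 23 °C + 273.15 = 296.15 K
Johnson–Nyquist: V_n = √(4kTRB) ⇒ R = V_n² / (4kTB)
4kTB = 4 × 1.38×10⁻²³ × 296.15 × 7.49×10⁰ = 1.22×10⁻¹⁹
R = (4.42×10⁻⁸)² / 1.22×10⁻¹⁹ = 1.60×10⁴ Ω = 16.0 kΩ

16.0 kΩ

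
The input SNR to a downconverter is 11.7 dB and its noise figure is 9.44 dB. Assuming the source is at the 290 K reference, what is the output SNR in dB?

By definition F = SNR_in/SNR_out, so in dB: SNR_out = SNR_in − NF
SNR_out = 11.7 − 9.44 = 2.26 dB

2.26 dB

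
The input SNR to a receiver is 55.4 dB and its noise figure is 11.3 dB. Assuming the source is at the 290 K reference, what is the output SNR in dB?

44.1 dB

By definition F = SNR_in/SNR_out, so in dB: SNR_out = SNR_in − NF
SNR_out = 55.4 − 11.3 = 44.1 dB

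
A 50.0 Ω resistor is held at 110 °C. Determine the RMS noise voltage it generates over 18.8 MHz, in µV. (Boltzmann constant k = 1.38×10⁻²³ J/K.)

T = 110 °C + 273.15 = 383.15 K
V_n = √(4kTRB)
4kTRB = 4 × 1.38×10⁻²³ × 383.15 × 5.00×10¹ × 1.88×10⁷ = 1.99×10⁻¹¹ V²
V_n = √(1.99×10⁻¹¹) = 4.46×10⁻⁶ V = 4.46 µV

4.46 µV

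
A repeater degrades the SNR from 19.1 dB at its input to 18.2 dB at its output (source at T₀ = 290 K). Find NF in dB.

0.9 dB

NF (dB) = SNR_in(dB) − SNR_out(dB) when the source is at T₀
NF = 19.1 − 18.2 = 0.9 dB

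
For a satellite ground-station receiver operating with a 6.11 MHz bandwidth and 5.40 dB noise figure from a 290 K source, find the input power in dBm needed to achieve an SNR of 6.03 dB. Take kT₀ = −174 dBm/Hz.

−94.7 dBm

Sensitivity = −174 + 10 log₁₀(B) + NF + SNR_min
= −174 + 67.86 + 5.40 + 6.03
= −94.71 dBm → −94.7 dBm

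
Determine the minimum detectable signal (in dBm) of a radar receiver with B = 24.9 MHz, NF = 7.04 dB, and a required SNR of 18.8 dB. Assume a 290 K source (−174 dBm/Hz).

Sensitivity = −174 + 10 log₁₀(B) + NF + SNR_min
= −174 + 73.96 + 7.04 + 18.8
= −74.20 dBm → −74.2 dBm

−74.2 dBm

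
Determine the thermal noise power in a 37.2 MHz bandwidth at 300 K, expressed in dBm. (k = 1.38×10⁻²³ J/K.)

P_n = kTB = 1.38×10⁻²³ × 300 × 3.72×10⁷ = 1.54×10⁻¹³ W
In dBm: 10 log₁₀(1.54×10⁻¹³ / 10⁻³) = −98.1 dBm

−98.1 dBm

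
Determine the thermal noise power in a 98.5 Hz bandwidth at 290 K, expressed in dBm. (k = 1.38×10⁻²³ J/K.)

P_n = kTB = 1.38×10⁻²³ × 290 × 9.85×10¹ = 3.94×10⁻¹⁹ W
In dBm: 10 log₁₀(3.94×10⁻¹⁹ / 10⁻³) = −154.0 dBm

−154.0 dBm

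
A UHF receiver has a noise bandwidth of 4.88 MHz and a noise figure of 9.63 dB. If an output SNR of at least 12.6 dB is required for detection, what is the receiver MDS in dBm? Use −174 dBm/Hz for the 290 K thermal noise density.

−84.9 dBm

Sensitivity = −174 + 10 log₁₀(B) + NF + SNR_min
= −174 + 66.88 + 9.63 + 12.6
= −84.89 dBm → −84.9 dBm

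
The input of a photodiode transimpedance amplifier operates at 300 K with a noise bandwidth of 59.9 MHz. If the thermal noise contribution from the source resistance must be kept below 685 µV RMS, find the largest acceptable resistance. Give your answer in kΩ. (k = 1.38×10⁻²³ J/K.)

Johnson–Nyquist: V_n = √(4kTRB) ⇒ R = V_n² / (4kTB)
4kTB = 4 × 1.38×10⁻²³ × 300 × 5.99×10⁷ = 9.92×10⁻¹³
R = (6.85×10⁻⁴)² / 9.92×10⁻¹³ = 4.73×10⁵ Ω = 473 kΩ

473 kΩ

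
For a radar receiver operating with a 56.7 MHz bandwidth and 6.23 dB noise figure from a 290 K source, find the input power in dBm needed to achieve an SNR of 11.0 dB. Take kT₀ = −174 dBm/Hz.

−79.2 dBm

Sensitivity = −174 + 10 log₁₀(B) + NF + SNR_min
= −174 + 77.54 + 6.23 + 11.0
= −79.23 dBm → −79.2 dBm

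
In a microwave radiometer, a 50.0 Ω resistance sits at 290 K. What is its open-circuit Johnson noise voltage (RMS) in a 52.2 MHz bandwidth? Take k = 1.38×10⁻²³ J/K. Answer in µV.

V_n = √(4kTRB)
4kTRB = 4 × 1.38×10⁻²³ × 290 × 5.00×10¹ × 5.22×10⁷ = 4.18×10⁻¹¹ V²
V_n = √(4.18×10⁻¹¹) = 6.46×10⁻⁶ V = 6.46 µV

6.46 µV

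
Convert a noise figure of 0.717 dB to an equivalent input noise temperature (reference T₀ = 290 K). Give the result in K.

F = 10^(0.717/10) = 1.17951
T_e = (F − 1)·T₀ = (1.17951 − 1) × 290 = 52.1 K

52.1 K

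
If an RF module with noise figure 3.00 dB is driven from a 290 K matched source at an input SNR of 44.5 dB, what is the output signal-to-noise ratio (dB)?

41.50 dB

By definition F = SNR_in/SNR_out, so in dB: SNR_out = SNR_in − NF
SNR_out = 44.5 − 3.00 = 41.50 dB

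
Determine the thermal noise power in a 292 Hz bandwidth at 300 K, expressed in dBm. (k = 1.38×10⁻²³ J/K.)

−149.2 dBm

P_n = kTB = 1.38×10⁻²³ × 300 × 2.92×10² = 1.21×10⁻¹⁸ W
In dBm: 10 log₁₀(1.21×10⁻¹⁸ / 10⁻³) = −149.2 dBm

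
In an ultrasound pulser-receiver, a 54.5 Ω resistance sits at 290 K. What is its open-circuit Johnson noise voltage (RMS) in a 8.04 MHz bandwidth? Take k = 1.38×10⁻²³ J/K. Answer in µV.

V_n = √(4kTRB)
4kTRB = 4 × 1.38×10⁻²³ × 290 × 5.45×10¹ × 8.04×10⁶ = 7.01×10⁻¹² V²
V_n = √(7.01×10⁻¹²) = 2.65×10⁻⁶ V = 2.65 µV

2.65 µV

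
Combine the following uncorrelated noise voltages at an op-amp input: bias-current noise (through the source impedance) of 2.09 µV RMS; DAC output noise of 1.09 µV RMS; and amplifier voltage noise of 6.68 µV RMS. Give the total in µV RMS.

Uncorrelated sources add in power (mean-square): V_tot = √(ΣV_i²)
V_tot = √[(2.09×10⁻⁶)² + (1.09×10⁻⁶)² + (6.68×10⁻⁶)²] = 7.08×10⁻⁶ V = 7.08 µV

7.08 µV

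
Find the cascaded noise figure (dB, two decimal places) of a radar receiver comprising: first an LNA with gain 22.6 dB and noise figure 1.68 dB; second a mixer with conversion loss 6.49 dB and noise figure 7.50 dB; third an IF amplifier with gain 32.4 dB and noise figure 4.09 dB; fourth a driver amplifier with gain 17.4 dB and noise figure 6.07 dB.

1.86 dB

Convert to linear (a loss of L dB is a gain of −L dB): F_i = 10^(NF_i/10), G_i = 10^(G_i,dB/10)
  Stage 1: F_1 = 10^(1.68/10) = 1.472, G_1 = 10^(22.6/10) = 182.0
  Stage 2: F_2 = 10^(7.50/10) = 5.623, G_2 = 10^(−6.49/10) = 0.2244
  Stage 3: F_3 = 10^(4.09/10) = 2.564, G_3 = 10^(32.4/10) = 1738
  Stage 4: F_4 = 10^(6.07/10) = 4.046, G_4 = 10^(17.4/10) = 54.95
Friis cascade:
  F = 1.472 + (5.623 − 1)/182.0 + (2.564 − 1)/40.83 + (4.046 − 1)/7.096×10⁴ = 1.536
NF = 10 log₁₀(1.536) = 1.86 dB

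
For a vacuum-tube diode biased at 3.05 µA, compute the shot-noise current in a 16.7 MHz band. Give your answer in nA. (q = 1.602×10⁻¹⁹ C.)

4.04 nA

I_n = √(2qI·B)
2qI·B = 2 × 1.602×10⁻¹⁹ × 3.05×10⁻⁶ × 1.67×10⁷ = 1.63×10⁻¹⁷ A²
I_n = √(1.63×10⁻¹⁷) = 4.04×10⁻⁹ A = 4.04 nA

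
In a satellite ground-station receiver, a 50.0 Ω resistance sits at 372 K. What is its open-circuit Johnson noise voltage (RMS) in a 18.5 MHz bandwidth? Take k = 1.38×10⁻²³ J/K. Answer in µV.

V_n = √(4kTRB)
4kTRB = 4 × 1.38×10⁻²³ × 372 × 5.00×10¹ × 1.85×10⁷ = 1.90×10⁻¹¹ V²
V_n = √(1.90×10⁻¹¹) = 4.36×10⁻⁶ V = 4.36 µV

4.36 µV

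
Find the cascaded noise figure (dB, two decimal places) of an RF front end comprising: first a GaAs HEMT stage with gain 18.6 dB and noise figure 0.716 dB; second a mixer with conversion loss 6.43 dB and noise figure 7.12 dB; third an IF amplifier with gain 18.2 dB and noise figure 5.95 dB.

Convert to linear (a loss of L dB is a gain of −L dB): F_i = 10^(NF_i/10), G_i = 10^(G_i,dB/10)
  Stage 1: F_1 = 10^(0.716/10) = 1.179, G_1 = 10^(18.6/10) = 72.44
  Stage 2: F_2 = 10^(7.12/10) = 5.152, G_2 = 10^(−6.43/10) = 0.2275
  Stage 3: F_3 = 10^(5.95/10) = 3.936, G_3 = 10^(18.2/10) = 66.07
Friis cascade:
  F = 1.179 + (5.152 − 1)/72.44 + (3.936 − 1)/16.48 = 1.415
NF = 10 log₁₀(1.415) = 1.51 dB

1.51 dB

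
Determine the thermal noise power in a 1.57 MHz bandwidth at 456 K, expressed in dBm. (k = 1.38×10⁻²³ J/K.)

P_n = kTB = 1.38×10⁻²³ × 456 × 1.57×10⁶ = 9.88×10⁻¹⁵ W
In dBm: 10 log₁₀(9.88×10⁻¹⁵ / 10⁻³) = −110.1 dBm

−110.1 dBm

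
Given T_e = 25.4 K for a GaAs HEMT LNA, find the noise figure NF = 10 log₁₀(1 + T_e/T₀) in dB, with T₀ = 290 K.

F = 1 + T_e/T₀ = 1 + 25.4/290 = 1.08759
NF = 10 log₁₀(1.08759) = 0.365 dB

0.365 dB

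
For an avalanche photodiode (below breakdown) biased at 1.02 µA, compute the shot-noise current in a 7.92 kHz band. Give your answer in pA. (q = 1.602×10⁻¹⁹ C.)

50.9 pA

I_n = √(2qI·B)
2qI·B = 2 × 1.602×10⁻¹⁹ × 1.02×10⁻⁶ × 7.92×10³ = 2.59×10⁻²¹ A²
I_n = √(2.59×10⁻²¹) = 5.09×10⁻¹¹ A = 50.9 pA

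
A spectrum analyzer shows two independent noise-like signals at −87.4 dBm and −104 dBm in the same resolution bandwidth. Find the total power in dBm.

Convert to linear, add, convert back:
P₁ = 1.82×10⁻¹² W, P₂ = 3.98×10⁻¹⁴ W
P_tot = 1.86×10⁻¹² W → 10 log₁₀(P_tot / 10⁻³) = −87.3 dBm

−87.3 dBm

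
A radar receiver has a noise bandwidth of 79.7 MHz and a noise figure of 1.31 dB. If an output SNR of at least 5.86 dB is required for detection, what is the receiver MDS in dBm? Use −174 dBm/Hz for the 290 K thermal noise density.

Sensitivity = −174 + 10 log₁₀(B) + NF + SNR_min
= −174 + 79.01 + 1.31 + 5.86
= −87.82 dBm → −87.8 dBm

−87.8 dBm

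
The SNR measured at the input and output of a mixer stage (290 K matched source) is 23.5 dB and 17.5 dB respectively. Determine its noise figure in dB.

NF (dB) = SNR_in(dB) − SNR_out(dB) when the source is at T₀
NF = 23.5 − 17.5 = 6.0 dB

6.0 dB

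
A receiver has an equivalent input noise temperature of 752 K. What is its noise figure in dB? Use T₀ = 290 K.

F = 1 + T_e/T₀ = 1 + 752/290 = 3.5931
NF = 10 log₁₀(3.5931) = 5.55 dB

5.55 dB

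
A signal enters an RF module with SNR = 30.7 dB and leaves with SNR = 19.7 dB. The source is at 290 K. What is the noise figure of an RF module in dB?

NF (dB) = SNR_in(dB) − SNR_out(dB) when the source is at T₀
NF = 30.7 − 19.7 = 11.0 dB

11.0 dB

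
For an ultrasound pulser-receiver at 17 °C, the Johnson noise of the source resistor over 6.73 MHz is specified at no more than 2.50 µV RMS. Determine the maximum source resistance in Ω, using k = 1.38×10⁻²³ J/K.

58.0 Ω

T = 17 °C + 273.15 = 290.15 K
Johnson–Nyquist: V_n = √(4kTRB) ⇒ R = V_n² / (4kTB)
4kTB = 4 × 1.38×10⁻²³ × 290.15 × 6.73×10⁶ = 1.08×10⁻¹³
R = (2.50×10⁻⁶)² / 1.08×10⁻¹³ = 5.80×10¹ Ω = 58.0 Ω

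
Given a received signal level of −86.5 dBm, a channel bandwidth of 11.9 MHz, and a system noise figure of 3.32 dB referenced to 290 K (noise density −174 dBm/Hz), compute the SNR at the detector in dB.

13.4 dB

Noise floor: N = −174 + 10 log₁₀(B) + NF
10 log₁₀(1.19×10⁷) = 70.76 dB
N = −174 + 70.76 + 3.32 = −99.92 dBm
SNR = P_sig − N = −86.5 − (−99.92) = 13.42 dB → 13.4 dB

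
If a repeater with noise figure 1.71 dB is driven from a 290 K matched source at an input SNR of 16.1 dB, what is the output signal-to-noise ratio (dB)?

By definition F = SNR_in/SNR_out, so in dB: SNR_out = SNR_in − NF
SNR_out = 16.1 − 1.71 = 14.39 dB

14.39 dB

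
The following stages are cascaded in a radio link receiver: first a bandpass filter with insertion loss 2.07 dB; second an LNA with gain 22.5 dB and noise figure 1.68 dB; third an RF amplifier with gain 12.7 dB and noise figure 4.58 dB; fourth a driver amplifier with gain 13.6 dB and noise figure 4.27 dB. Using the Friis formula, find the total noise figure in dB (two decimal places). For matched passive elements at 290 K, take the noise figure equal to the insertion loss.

Convert to linear (a loss of L dB is a gain of −L dB): F_i = 10^(NF_i/10), G_i = 10^(G_i,dB/10)
  Stage 1: F_1 = 10^(2.07/10) = 1.611, G_1 = 10^(−2.07/10) = 0.6209
  Stage 2: F_2 = 10^(1.68/10) = 1.472, G_2 = 10^(22.5/10) = 177.8
  Stage 3: F_3 = 10^(4.58/10) = 2.871, G_3 = 10^(12.7/10) = 18.62
  Stage 4: F_4 = 10^(4.27/10) = 2.673, G_4 = 10^(13.6/10) = 22.91
Friis cascade:
  F = 1.611 + (1.472 − 1)/0.6209 + (2.871 − 1)/110.4 + (2.673 − 1)/2056 = 2.389
NF = 10 log₁₀(2.389) = 3.78 dB

3.78 dB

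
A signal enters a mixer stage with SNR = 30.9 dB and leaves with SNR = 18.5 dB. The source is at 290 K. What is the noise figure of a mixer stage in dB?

NF (dB) = SNR_in(dB) − SNR_out(dB) when the source is at T₀
NF = 30.9 − 18.5 = 12.4 dB

12.4 dB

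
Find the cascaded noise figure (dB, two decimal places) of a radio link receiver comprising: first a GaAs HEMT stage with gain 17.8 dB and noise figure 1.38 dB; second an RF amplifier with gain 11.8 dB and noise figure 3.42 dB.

1.44 dB

Convert to linear (a loss of L dB is a gain of −L dB): F_i = 10^(NF_i/10), G_i = 10^(G_i,dB/10)
  Stage 1: F_1 = 10^(1.38/10) = 1.374, G_1 = 10^(17.8/10) = 60.26
  Stage 2: F_2 = 10^(3.42/10) = 2.198, G_2 = 10^(11.8/10) = 15.14
Friis cascade:
  F = 1.374 + (2.198 − 1)/60.26 = 1.394
NF = 10 log₁₀(1.394) = 1.44 dB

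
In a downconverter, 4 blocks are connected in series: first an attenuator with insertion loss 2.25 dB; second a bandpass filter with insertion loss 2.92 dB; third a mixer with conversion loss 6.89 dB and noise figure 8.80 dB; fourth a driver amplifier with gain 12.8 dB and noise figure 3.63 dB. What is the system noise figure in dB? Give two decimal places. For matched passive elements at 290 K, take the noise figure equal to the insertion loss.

Convert to linear (a loss of L dB is a gain of −L dB): F_i = 10^(NF_i/10), G_i = 10^(G_i,dB/10)
  Stage 1: F_1 = 10^(2.25/10) = 1.679, G_1 = 10^(−2.25/10) = 0.5957
  Stage 2: F_2 = 10^(2.92/10) = 1.959, G_2 = 10^(−2.92/10) = 0.5105
  Stage 3: F_3 = 10^(8.80/10) = 7.586, G_3 = 10^(−6.89/10) = 0.2046
  Stage 4: F_4 = 10^(3.63/10) = 2.307, G_4 = 10^(12.8/10) = 19.05
Friis cascade:
  F = 1.679 + (1.959 − 1)/0.5957 + (7.586 − 1)/0.3041 + (2.307 − 1)/0.06223 = 45.94
NF = 10 log₁₀(45.94) = 16.62 dB

16.62 dB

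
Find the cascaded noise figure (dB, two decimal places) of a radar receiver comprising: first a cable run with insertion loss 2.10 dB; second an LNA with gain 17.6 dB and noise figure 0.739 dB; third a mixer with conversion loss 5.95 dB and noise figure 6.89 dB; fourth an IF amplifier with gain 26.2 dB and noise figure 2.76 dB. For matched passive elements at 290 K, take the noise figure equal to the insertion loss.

3.29 dB

Convert to linear (a loss of L dB is a gain of −L dB): F_i = 10^(NF_i/10), G_i = 10^(G_i,dB/10)
  Stage 1: F_1 = 10^(2.10/10) = 1.622, G_1 = 10^(−2.10/10) = 0.6166
  Stage 2: F_2 = 10^(0.739/10) = 1.185, G_2 = 10^(17.6/10) = 57.54
  Stage 3: F_3 = 10^(6.89/10) = 4.887, G_3 = 10^(−5.95/10) = 0.2541
  Stage 4: F_4 = 10^(2.76/10) = 1.888, G_4 = 10^(26.2/10) = 416.9
Friis cascade:
  F = 1.622 + (1.185 − 1)/0.6166 + (4.887 − 1)/35.48 + (1.888 − 1)/9.016 = 2.131
NF = 10 log₁₀(2.131) = 3.29 dB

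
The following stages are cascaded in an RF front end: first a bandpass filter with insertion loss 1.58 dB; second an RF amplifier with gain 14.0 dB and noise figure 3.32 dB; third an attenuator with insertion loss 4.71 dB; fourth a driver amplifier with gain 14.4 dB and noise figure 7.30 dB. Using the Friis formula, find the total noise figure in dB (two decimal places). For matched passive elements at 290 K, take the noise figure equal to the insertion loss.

5.96 dB

Convert to linear (a loss of L dB is a gain of −L dB): F_i = 10^(NF_i/10), G_i = 10^(G_i,dB/10)
  Stage 1: F_1 = 10^(1.58/10) = 1.439, G_1 = 10^(−1.58/10) = 0.6950
  Stage 2: F_2 = 10^(3.32/10) = 2.148, G_2 = 10^(14.0/10) = 25.12
  Stage 3: F_3 = 10^(4.71/10) = 2.958, G_3 = 10^(−4.71/10) = 0.3381
  Stage 4: F_4 = 10^(7.30/10) = 5.370, G_4 = 10^(14.4/10) = 27.54
Friis cascade:
  F = 1.439 + (2.148 − 1)/0.6950 + (2.958 − 1)/17.46 + (5.370 − 1)/5.902 = 3.943
NF = 10 log₁₀(3.943) = 5.96 dB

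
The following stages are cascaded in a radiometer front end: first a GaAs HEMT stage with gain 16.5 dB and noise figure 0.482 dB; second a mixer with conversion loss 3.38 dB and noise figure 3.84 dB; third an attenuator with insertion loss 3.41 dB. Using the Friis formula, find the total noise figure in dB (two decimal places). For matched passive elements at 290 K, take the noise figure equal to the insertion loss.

0.82 dB

Convert to linear (a loss of L dB is a gain of −L dB): F_i = 10^(NF_i/10), G_i = 10^(G_i,dB/10)
  Stage 1: F_1 = 10^(0.482/10) = 1.117, G_1 = 10^(16.5/10) = 44.67
  Stage 2: F_2 = 10^(3.84/10) = 2.421, G_2 = 10^(−3.38/10) = 0.4592
  Stage 3: F_3 = 10^(3.41/10) = 2.193, G_3 = 10^(−3.41/10) = 0.4560
Friis cascade:
  F = 1.117 + (2.421 − 1)/44.67 + (2.193 − 1)/20.51 = 1.207
NF = 10 log₁₀(1.207) = 0.82 dB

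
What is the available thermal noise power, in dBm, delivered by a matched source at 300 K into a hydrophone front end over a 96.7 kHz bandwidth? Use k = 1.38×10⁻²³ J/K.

P_n = kTB = 1.38×10⁻²³ × 300 × 9.67×10⁴ = 4.00×10⁻¹⁶ W
In dBm: 10 log₁₀(4.00×10⁻¹⁶ / 10⁻³) = −124.0 dBm

−124.0 dBm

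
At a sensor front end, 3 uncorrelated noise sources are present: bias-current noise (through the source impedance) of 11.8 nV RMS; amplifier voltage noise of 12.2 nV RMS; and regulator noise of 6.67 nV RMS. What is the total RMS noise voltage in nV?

Uncorrelated sources add in power (mean-square): V_tot = √(ΣV_i²)
V_tot = √[(1.18×10⁻⁸)² + (1.22×10⁻⁸)² + (6.67×10⁻⁹)²] = 1.82×10⁻⁸ V = 18.2 nV

18.2 nV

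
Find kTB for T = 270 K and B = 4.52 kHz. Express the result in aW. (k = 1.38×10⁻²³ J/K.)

P_n = kTB = 1.38×10⁻²³ × 270 × 4.52×10³ = 1.68×10⁻¹⁷ W = 16.8 aW

16.8 aW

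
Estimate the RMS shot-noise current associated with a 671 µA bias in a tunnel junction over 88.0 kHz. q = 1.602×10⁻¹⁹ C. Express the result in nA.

4.35 nA

I_n = √(2qI·B)
2qI·B = 2 × 1.602×10⁻¹⁹ × 6.71×10⁻⁴ × 8.80×10⁴ = 1.89×10⁻¹⁷ A²
I_n = √(1.89×10⁻¹⁷) = 4.35×10⁻⁹ A = 4.35 nA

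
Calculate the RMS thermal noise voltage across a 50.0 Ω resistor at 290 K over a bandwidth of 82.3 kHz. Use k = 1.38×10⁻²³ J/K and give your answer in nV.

257 nV

V_n = √(4kTRB)
4kTRB = 4 × 1.38×10⁻²³ × 290 × 5.00×10¹ × 8.23×10⁴ = 6.59×10⁻¹⁴ V²
V_n = √(6.59×10⁻¹⁴) = 2.57×10⁻⁷ V = 257 nV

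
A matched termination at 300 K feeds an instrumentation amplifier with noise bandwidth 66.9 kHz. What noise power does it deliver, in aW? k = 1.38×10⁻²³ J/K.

P_n = kTB = 1.38×10⁻²³ × 300 × 6.69×10⁴ = 2.77×10⁻¹⁶ W = 277 aW

277 aW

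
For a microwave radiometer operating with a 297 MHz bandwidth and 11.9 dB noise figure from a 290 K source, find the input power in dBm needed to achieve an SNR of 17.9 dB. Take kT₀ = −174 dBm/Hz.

Sensitivity = −174 + 10 log₁₀(B) + NF + SNR_min
= −174 + 84.73 + 11.9 + 17.9
= −59.47 dBm → −59.5 dBm

−59.5 dBm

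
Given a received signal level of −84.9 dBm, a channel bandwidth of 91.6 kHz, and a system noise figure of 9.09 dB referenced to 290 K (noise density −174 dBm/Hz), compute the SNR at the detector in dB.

Noise floor: N = −174 + 10 log₁₀(B) + NF
10 log₁₀(9.16×10⁴) = 49.62 dB
N = −174 + 49.62 + 9.09 = −115.29 dBm
SNR = P_sig − N = −84.9 − (−115.29) = 30.39 dB → 30.4 dB

30.4 dB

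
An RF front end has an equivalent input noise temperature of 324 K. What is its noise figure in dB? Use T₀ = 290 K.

F = 1 + T_e/T₀ = 1 + 324/290 = 2.11724
NF = 10 log₁₀(2.11724) = 3.26 dB

3.26 dB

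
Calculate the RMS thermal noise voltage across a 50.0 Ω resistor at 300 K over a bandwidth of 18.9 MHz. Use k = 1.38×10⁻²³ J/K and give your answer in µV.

3.96 µV

V_n = √(4kTRB)
4kTRB = 4 × 1.38×10⁻²³ × 300 × 5.00×10¹ × 1.89×10⁷ = 1.56×10⁻¹¹ V²
V_n = √(1.56×10⁻¹¹) = 3.96×10⁻⁶ V = 3.96 µV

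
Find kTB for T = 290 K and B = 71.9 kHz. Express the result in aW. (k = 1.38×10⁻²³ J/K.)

P_n = kTB = 1.38×10⁻²³ × 290 × 7.19×10⁴ = 2.88×10⁻¹⁶ W = 288 aW

288 aW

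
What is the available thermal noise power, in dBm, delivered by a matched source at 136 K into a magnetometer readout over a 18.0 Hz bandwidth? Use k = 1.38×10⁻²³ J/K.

P_n = kTB = 1.38×10⁻²³ × 136 × 1.80×10¹ = 3.38×10⁻²⁰ W
In dBm: 10 log₁₀(3.38×10⁻²⁰ / 10⁻³) = −164.7 dBm

−164.7 dBm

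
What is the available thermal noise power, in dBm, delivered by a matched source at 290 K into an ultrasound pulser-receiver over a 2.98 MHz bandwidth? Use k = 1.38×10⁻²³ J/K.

−109.2 dBm

P_n = kTB = 1.38×10⁻²³ × 290 × 2.98×10⁶ = 1.19×10⁻¹⁴ W
In dBm: 10 log₁₀(1.19×10⁻¹⁴ / 10⁻³) = −109.2 dBm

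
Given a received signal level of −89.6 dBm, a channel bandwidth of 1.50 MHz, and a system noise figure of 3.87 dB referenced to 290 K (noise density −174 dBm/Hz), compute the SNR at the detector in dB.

Noise floor: N = −174 + 10 log₁₀(B) + NF
10 log₁₀(1.50×10⁶) = 61.76 dB
N = −174 + 61.76 + 3.87 = −108.37 dBm
SNR = P_sig − N = −89.6 − (−108.37) = 18.77 dB → 18.8 dB

18.8 dB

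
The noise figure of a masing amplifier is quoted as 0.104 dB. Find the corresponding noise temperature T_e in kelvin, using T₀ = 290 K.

7.03 K

F = 10^(0.104/10) = 1.02424
T_e = (F − 1)·T₀ = (1.02424 − 1) × 290 = 7.03 K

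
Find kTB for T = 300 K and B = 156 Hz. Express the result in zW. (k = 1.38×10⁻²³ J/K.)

P_n = kTB = 1.38×10⁻²³ × 300 × 1.56×10² = 6.46×10⁻¹⁹ W = 646 zW

646 zW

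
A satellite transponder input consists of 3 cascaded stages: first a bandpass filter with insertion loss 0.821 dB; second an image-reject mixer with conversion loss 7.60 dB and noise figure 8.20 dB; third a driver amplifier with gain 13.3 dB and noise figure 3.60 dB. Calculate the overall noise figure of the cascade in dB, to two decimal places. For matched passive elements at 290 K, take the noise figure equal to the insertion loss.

12.29 dB

Convert to linear (a loss of L dB is a gain of −L dB): F_i = 10^(NF_i/10), G_i = 10^(G_i,dB/10)
  Stage 1: F_1 = 10^(0.821/10) = 1.208, G_1 = 10^(−0.821/10) = 0.8278
  Stage 2: F_2 = 10^(8.20/10) = 6.607, G_2 = 10^(−7.60/10) = 0.1738
  Stage 3: F_3 = 10^(3.60/10) = 2.291, G_3 = 10^(13.3/10) = 21.38
Friis cascade:
  F = 1.208 + (6.607 − 1)/0.8278 + (2.291 − 1)/0.1438 = 16.96
NF = 10 log₁₀(16.96) = 12.29 dB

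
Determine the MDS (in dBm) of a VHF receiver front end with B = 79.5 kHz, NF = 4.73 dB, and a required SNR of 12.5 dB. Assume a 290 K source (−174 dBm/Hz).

−107.8 dBm

Sensitivity = −174 + 10 log₁₀(B) + NF + SNR_min
= −174 + 49 + 4.73 + 12.5
= −107.77 dBm → −107.8 dBm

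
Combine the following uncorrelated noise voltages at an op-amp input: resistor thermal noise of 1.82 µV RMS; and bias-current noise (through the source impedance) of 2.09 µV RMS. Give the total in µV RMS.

Uncorrelated sources add in power (mean-square): V_tot = √(ΣV_i²)
V_tot = √[(1.82×10⁻⁶)² + (2.09×10⁻⁶)²] = 2.77×10⁻⁶ V = 2.77 µV

2.77 µV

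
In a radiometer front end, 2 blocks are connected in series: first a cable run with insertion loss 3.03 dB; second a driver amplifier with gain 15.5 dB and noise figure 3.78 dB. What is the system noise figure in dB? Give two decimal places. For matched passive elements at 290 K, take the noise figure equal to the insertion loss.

Convert to linear (a loss of L dB is a gain of −L dB): F_i = 10^(NF_i/10), G_i = 10^(G_i,dB/10)
  Stage 1: F_1 = 10^(3.03/10) = 2.009, G_1 = 10^(−3.03/10) = 0.4977
  Stage 2: F_2 = 10^(3.78/10) = 2.388, G_2 = 10^(15.5/10) = 35.48
Friis cascade:
  F = 2.009 + (2.388 − 1)/0.4977 = 4.797
NF = 10 log₁₀(4.797) = 6.81 dB

6.81 dB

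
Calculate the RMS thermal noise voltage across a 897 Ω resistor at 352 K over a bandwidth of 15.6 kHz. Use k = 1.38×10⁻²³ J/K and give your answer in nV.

521 nV

V_n = √(4kTRB)
4kTRB = 4 × 1.38×10⁻²³ × 352 × 8.97×10² × 1.56×10⁴ = 2.72×10⁻¹³ V²
V_n = √(2.72×10⁻¹³) = 5.21×10⁻⁷ V = 521 nV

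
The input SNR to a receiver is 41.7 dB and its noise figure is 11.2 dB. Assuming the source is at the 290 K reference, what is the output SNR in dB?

30.5 dB

By definition F = SNR_in/SNR_out, so in dB: SNR_out = SNR_in − NF
SNR_out = 41.7 − 11.2 = 30.5 dB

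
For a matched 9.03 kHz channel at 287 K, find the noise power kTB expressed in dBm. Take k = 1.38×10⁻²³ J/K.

P_n = kTB = 1.38×10⁻²³ × 287 × 9.03×10³ = 3.58×10⁻¹⁷ W
In dBm: 10 log₁₀(3.58×10⁻¹⁷ / 10⁻³) = −134.5 dBm

−134.5 dBm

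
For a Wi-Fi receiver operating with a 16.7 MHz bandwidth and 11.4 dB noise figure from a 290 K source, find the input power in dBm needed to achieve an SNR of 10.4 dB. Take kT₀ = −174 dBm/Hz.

−80.0 dBm

Sensitivity = −174 + 10 log₁₀(B) + NF + SNR_min
= −174 + 72.23 + 11.4 + 10.4
= −79.97 dBm → −80.0 dBm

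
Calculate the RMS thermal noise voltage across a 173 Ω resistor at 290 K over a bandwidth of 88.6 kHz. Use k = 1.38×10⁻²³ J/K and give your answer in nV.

495 nV

V_n = √(4kTRB)
4kTRB = 4 × 1.38×10⁻²³ × 290 × 1.73×10² × 8.86×10⁴ = 2.45×10⁻¹³ V²
V_n = √(2.45×10⁻¹³) = 4.95×10⁻⁷ V = 495 nV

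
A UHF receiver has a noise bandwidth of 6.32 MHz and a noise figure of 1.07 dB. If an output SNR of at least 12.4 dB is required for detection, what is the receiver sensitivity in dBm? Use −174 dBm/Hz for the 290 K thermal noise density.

−92.5 dBm

Sensitivity = −174 + 10 log₁₀(B) + NF + SNR_min
= −174 + 68.01 + 1.07 + 12.4
= −92.52 dBm → −92.5 dBm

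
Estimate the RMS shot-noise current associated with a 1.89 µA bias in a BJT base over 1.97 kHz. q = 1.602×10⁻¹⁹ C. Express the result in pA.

I_n = √(2qI·B)
2qI·B = 2 × 1.602×10⁻¹⁹ × 1.89×10⁻⁶ × 1.97×10³ = 1.19×10⁻²¹ A²
I_n = √(1.19×10⁻²¹) = 3.45×10⁻¹¹ A = 34.5 pA

34.5 pA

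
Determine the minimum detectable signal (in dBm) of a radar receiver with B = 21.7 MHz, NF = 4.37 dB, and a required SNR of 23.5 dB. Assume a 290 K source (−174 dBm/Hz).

Sensitivity = −174 + 10 log₁₀(B) + NF + SNR_min
= −174 + 73.36 + 4.37 + 23.5
= −72.77 dBm → −72.8 dBm

−72.8 dBm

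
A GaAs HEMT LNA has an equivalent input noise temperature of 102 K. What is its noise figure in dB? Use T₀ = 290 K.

1.31 dB

F = 1 + T_e/T₀ = 1 + 102/290 = 1.35172
NF = 10 log₁₀(1.35172) = 1.31 dB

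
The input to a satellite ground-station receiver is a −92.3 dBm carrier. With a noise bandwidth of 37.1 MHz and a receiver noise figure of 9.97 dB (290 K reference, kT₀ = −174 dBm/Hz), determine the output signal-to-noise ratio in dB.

−4.0 dB

Noise floor: N = −174 + 10 log₁₀(B) + NF
10 log₁₀(3.71×10⁷) = 75.69 dB
N = −174 + 75.69 + 9.97 = −88.34 dBm
SNR = P_sig − N = −92.3 − (−88.34) = −3.96 dB → −4.0 dB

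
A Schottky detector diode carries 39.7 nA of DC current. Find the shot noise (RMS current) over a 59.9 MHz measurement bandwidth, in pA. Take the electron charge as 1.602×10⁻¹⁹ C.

I_n = √(2qI·B)
2qI·B = 2 × 1.602×10⁻¹⁹ × 3.97×10⁻⁸ × 5.99×10⁷ = 7.62×10⁻¹⁹ A²
I_n = √(7.62×10⁻¹⁹) = 8.73×10⁻¹⁰ A = 873 pA

873 pA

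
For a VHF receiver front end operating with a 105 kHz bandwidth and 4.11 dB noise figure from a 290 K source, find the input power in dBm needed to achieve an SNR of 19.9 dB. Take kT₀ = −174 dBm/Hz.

−99.8 dBm

Sensitivity = −174 + 10 log₁₀(B) + NF + SNR_min
= −174 + 50.21 + 4.11 + 19.9
= −99.78 dBm → −99.8 dBm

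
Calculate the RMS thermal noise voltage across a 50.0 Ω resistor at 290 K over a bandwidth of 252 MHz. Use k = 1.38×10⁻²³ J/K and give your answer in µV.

V_n = √(4kTRB)
4kTRB = 4 × 1.38×10⁻²³ × 290 × 5.00×10¹ × 2.52×10⁸ = 2.02×10⁻¹⁰ V²
V_n = √(2.02×10⁻¹⁰) = 1.42×10⁻⁵ V = 14.2 µV

14.2 µV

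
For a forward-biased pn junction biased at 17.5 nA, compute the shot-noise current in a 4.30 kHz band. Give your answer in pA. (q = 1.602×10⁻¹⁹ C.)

4.91 pA

I_n = √(2qI·B)
2qI·B = 2 × 1.602×10⁻¹⁹ × 1.75×10⁻⁸ × 4.30×10³ = 2.41×10⁻²³ A²
I_n = √(2.41×10⁻²³) = 4.91×10⁻¹² A = 4.91 pA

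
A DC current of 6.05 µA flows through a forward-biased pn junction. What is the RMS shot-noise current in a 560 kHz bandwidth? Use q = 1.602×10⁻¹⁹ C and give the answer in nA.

I_n = √(2qI·B)
2qI·B = 2 × 1.602×10⁻¹⁹ × 6.05×10⁻⁶ × 5.60×10⁵ = 1.09×10⁻¹⁸ A²
I_n = √(1.09×10⁻¹⁸) = 1.04×10⁻⁹ A = 1.04 nA

1.04 nA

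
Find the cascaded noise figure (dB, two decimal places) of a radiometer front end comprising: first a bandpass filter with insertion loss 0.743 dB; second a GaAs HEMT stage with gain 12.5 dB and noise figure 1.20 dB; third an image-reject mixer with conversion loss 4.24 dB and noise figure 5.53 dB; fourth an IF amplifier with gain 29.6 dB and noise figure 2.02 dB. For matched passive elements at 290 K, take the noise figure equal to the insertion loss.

Convert to linear (a loss of L dB is a gain of −L dB): F_i = 10^(NF_i/10), G_i = 10^(G_i,dB/10)
  Stage 1: F_1 = 10^(0.743/10) = 1.187, G_1 = 10^(−0.743/10) = 0.8428
  Stage 2: F_2 = 10^(1.20/10) = 1.318, G_2 = 10^(12.5/10) = 17.78
  Stage 3: F_3 = 10^(5.53/10) = 3.573, G_3 = 10^(−4.24/10) = 0.3767
  Stage 4: F_4 = 10^(2.02/10) = 1.592, G_4 = 10^(29.6/10) = 912.0
Friis cascade:
  F = 1.187 + (1.318 − 1)/0.8428 + (3.573 − 1)/14.99 + (1.592 − 1)/5.645 = 1.841
NF = 10 log₁₀(1.841) = 2.65 dB

2.65 dB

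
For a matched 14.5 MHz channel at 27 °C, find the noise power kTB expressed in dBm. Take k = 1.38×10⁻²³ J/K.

−102.2 dBm

T = 27 °C + 273.15 = 300.15 K
P_n = kTB = 1.38×10⁻²³ × 300.15 × 1.45×10⁷ = 6.01×10⁻¹⁴ W
In dBm: 10 log₁₀(6.01×10⁻¹⁴ / 10⁻³) = −102.2 dBm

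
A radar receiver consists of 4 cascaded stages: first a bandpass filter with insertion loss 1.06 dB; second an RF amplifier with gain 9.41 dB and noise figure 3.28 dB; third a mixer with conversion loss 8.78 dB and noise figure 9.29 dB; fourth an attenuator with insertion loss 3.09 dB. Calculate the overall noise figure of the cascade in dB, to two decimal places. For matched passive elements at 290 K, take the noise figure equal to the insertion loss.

Convert to linear (a loss of L dB is a gain of −L dB): F_i = 10^(NF_i/10), G_i = 10^(G_i,dB/10)
  Stage 1: F_1 = 10^(1.06/10) = 1.276, G_1 = 10^(−1.06/10) = 0.7834
  Stage 2: F_2 = 10^(3.28/10) = 2.128, G_2 = 10^(9.41/10) = 8.730
  Stage 3: F_3 = 10^(9.29/10) = 8.492, G_3 = 10^(−8.78/10) = 0.1324
  Stage 4: F_4 = 10^(3.09/10) = 2.037, G_4 = 10^(−3.09/10) = 0.4909
Friis cascade:
  F = 1.276 + (2.128 − 1)/0.7834 + (8.492 − 1)/6.839 + (2.037 − 1)/0.9057 = 4.957
NF = 10 log₁₀(4.957) = 6.95 dB

6.95 dB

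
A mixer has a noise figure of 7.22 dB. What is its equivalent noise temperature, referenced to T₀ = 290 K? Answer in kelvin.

F = 10^(7.22/10) = 5.2723
T_e = (F − 1)·T₀ = (5.2723 − 1) × 290 = 1239 K

1239 K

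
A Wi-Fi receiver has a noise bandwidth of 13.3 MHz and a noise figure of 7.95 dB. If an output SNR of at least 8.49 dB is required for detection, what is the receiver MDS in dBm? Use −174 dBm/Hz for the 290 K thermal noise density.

Sensitivity = −174 + 10 log₁₀(B) + NF + SNR_min
= −174 + 71.24 + 7.95 + 8.49
= −86.32 dBm → −86.3 dBm

−86.3 dBm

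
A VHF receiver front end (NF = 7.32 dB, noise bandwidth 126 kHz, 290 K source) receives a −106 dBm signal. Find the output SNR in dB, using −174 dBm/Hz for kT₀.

9.7 dB

Noise floor: N = −174 + 10 log₁₀(B) + NF
10 log₁₀(1.26×10⁵) = 51 dB
N = −174 + 51 + 7.32 = −115.68 dBm
SNR = P_sig − N = −106 − (−115.68) = 9.68 dB → 9.7 dB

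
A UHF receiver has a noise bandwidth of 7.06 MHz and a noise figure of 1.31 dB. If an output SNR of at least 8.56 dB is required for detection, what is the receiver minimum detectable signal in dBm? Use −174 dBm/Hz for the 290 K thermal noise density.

−95.6 dBm

Sensitivity = −174 + 10 log₁₀(B) + NF + SNR_min
= −174 + 68.49 + 1.31 + 8.56
= −95.64 dBm → −95.6 dBm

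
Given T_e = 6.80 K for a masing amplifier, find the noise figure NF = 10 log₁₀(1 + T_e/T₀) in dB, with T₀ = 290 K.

F = 1 + T_e/T₀ = 1 + 6.80/290 = 1.02345
NF = 10 log₁₀(1.02345) = 0.101 dB

0.101 dB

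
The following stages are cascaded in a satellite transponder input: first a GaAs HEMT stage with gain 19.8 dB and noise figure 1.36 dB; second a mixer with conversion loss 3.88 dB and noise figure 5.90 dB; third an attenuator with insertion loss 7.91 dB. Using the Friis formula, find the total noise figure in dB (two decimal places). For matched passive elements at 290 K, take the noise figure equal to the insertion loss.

Convert to linear (a loss of L dB is a gain of −L dB): F_i = 10^(NF_i/10), G_i = 10^(G_i,dB/10)
  Stage 1: F_1 = 10^(1.36/10) = 1.368, G_1 = 10^(19.8/10) = 95.50
  Stage 2: F_2 = 10^(5.90/10) = 3.890, G_2 = 10^(−3.88/10) = 0.4093
  Stage 3: F_3 = 10^(7.91/10) = 6.180, G_3 = 10^(−7.91/10) = 0.1618
Friis cascade:
  F = 1.368 + (3.890 − 1)/95.50 + (6.180 − 1)/39.08 = 1.531
NF = 10 log₁₀(1.531) = 1.85 dB

1.85 dB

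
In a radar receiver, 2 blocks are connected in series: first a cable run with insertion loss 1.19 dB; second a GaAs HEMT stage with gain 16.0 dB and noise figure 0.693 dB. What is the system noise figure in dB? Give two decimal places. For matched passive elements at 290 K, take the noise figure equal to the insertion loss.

1.88 dB

Convert to linear (a loss of L dB is a gain of −L dB): F_i = 10^(NF_i/10), G_i = 10^(G_i,dB/10)
  Stage 1: F_1 = 10^(1.19/10) = 1.315, G_1 = 10^(−1.19/10) = 0.7603
  Stage 2: F_2 = 10^(0.693/10) = 1.173, G_2 = 10^(16.0/10) = 39.81
Friis cascade:
  F = 1.315 + (1.173 − 1)/0.7603 = 1.543
NF = 10 log₁₀(1.543) = 1.88 dB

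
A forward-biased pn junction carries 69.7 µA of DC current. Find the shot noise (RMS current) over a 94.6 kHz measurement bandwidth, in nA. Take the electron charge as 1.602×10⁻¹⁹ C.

I_n = √(2qI·B)
2qI·B = 2 × 1.602×10⁻¹⁹ × 6.97×10⁻⁵ × 9.46×10⁴ = 2.11×10⁻¹⁸ A²
I_n = √(2.11×10⁻¹⁸) = 1.45×10⁻⁹ A = 1.45 nA

1.45 nA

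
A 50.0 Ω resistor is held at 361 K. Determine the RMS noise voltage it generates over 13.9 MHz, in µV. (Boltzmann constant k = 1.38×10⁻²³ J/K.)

V_n = √(4kTRB)
4kTRB = 4 × 1.38×10⁻²³ × 361 × 5.00×10¹ × 1.39×10⁷ = 1.38×10⁻¹¹ V²
V_n = √(1.38×10⁻¹¹) = 3.72×10⁻⁶ V = 3.72 µV

3.72 µV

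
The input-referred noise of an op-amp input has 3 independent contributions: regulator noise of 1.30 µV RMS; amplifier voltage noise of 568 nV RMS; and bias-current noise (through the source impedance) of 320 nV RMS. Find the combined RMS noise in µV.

1.45 µV

Uncorrelated sources add in power (mean-square): V_tot = √(ΣV_i²)
V_tot = √[(1.30×10⁻⁶)² + (5.68×10⁻⁷)² + (3.20×10⁻⁷)²] = 1.45×10⁻⁶ V = 1.45 µV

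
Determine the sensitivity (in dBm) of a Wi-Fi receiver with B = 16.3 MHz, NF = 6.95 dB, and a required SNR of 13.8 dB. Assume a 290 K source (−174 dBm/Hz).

Sensitivity = −174 + 10 log₁₀(B) + NF + SNR_min
= −174 + 72.12 + 6.95 + 13.8
= −81.13 dBm → −81.1 dBm

−81.1 dBm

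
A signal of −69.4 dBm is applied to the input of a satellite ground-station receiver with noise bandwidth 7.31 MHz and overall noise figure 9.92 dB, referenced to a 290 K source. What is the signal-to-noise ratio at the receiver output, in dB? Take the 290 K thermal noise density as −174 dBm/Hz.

26.0 dB

Noise floor: N = −174 + 10 log₁₀(B) + NF
10 log₁₀(7.31×10⁶) = 68.64 dB
N = −174 + 68.64 + 9.92 = −95.44 dBm
SNR = P_sig − N = −69.4 − (−95.44) = 26.04 dB → 26.0 dB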